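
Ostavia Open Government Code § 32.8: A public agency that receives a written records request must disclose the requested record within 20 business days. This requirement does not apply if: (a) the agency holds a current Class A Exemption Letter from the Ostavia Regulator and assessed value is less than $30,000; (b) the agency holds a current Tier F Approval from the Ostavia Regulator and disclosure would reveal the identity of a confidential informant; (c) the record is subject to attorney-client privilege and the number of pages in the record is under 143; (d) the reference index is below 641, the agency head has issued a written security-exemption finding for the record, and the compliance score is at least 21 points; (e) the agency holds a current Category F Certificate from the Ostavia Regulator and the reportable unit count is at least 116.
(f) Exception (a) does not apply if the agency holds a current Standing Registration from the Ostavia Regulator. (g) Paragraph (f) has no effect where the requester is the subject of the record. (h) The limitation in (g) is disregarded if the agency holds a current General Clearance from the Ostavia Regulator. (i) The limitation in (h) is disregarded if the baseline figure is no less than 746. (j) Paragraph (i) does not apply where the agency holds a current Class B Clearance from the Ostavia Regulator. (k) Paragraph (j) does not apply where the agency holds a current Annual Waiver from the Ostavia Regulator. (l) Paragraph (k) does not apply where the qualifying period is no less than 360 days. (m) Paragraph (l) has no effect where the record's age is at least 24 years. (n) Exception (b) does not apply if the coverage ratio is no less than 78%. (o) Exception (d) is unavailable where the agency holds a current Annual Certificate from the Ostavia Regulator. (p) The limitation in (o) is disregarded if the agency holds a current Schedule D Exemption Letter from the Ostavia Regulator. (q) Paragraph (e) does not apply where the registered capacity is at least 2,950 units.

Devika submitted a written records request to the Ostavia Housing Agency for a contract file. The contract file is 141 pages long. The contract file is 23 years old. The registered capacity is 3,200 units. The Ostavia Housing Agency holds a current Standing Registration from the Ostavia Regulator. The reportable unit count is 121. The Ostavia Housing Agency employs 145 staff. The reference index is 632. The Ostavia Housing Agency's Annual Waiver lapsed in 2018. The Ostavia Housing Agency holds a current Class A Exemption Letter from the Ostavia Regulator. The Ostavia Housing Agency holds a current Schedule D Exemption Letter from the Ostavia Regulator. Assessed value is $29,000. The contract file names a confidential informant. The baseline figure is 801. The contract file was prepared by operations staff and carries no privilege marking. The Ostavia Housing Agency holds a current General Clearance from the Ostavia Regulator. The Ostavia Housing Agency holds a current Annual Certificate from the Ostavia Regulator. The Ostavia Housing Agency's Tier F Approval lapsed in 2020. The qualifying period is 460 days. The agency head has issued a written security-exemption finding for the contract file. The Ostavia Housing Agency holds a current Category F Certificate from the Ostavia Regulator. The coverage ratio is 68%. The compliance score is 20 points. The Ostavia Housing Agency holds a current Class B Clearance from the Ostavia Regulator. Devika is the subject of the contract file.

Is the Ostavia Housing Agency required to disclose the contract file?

All of (a)'s requirements are met (a current Class A Exemption Letter is held; assessed value is $29,000, less than the $30,000 limit). Turning to paragraphs (f)–(m): (f) is triggered — a current Standing Registration is held. (g) is engaged (Devika is the subject of the contract file), but is displaced by (h): (h) operates against (g): a current General Clearance is held. (i) is engaged (the baseline figure is 801, meeting the 746 threshold), but is displaced by (j): (j) operates against (i): a current Class B Clearance is held. (k) is inapplicable (the Annual Waiver is not current), so (j) stands. So (a) is unavailable.
Exception (b) requires that the agency holds a current Tier F Approval from the Ostavia Regulator; but there is no Tier F Approval in force, so (b) is unavailable.
Exception (c) does not apply: the contract file carries no privilege marking.
Exception (d) requires that the compliance score is at least 21 points; but the compliance score is 20 points, short of 21 points, so (d) is unavailable.
Exception (e)'s conditions are all satisfied: a current Category F Certificate is held; the reportable unit count is 121, meeting the 116 threshold. But: (q) operates — the registered capacity is 3,200 units, meeting the 2,950 units threshold. Exception (e) does not apply.
None of the exceptions is available; § 32.8 applies in full.

Yes — the Ostavia Housing Agency must disclose the contract file.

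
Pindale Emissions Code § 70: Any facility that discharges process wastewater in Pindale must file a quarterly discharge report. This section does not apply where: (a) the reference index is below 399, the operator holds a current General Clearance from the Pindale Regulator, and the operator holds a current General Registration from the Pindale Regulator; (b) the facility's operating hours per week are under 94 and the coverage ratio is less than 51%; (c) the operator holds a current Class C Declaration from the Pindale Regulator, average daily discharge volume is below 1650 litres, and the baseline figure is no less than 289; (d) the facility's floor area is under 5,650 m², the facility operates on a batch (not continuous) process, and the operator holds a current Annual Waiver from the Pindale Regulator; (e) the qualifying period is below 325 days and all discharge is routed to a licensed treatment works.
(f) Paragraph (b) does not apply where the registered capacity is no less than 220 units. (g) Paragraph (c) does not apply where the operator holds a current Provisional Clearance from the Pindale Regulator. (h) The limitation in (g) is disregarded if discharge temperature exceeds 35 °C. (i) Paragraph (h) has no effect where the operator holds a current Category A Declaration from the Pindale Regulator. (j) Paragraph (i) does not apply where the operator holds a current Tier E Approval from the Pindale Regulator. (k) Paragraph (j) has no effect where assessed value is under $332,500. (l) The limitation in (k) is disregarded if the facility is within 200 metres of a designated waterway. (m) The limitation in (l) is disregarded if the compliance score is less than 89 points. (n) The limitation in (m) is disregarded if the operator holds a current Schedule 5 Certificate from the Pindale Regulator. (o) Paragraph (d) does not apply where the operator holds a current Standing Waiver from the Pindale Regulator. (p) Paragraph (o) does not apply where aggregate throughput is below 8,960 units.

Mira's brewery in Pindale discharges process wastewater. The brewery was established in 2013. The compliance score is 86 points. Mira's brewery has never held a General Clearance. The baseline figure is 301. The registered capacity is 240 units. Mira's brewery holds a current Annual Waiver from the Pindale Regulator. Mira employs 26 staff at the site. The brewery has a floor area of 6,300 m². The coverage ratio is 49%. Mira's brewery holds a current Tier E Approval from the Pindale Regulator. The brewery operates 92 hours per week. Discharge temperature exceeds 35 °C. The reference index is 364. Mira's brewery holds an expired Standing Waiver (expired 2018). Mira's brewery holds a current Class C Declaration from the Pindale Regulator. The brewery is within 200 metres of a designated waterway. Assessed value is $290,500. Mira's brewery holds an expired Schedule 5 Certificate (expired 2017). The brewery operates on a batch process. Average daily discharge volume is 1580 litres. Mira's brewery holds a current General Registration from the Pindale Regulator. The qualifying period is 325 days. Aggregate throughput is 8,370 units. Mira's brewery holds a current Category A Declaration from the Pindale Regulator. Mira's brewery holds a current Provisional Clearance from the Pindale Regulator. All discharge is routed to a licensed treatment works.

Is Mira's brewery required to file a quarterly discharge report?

Yes — Mira's brewery must file a quarterly discharge report.

Exception (a) does not apply: the General Clearance is not current.
Exception (b) is satisfied on its face — the facility's operating hours per week are 92, under the 94 limit; the coverage ratio is 49%, less than the 51% limit. But: (f) operates against (b): the registered capacity is 240 units, meeting the 220 units threshold. So (b) is unavailable.
Exception (c) is satisfied on its face — a current Class C Declaration is held; average daily discharge volume is 1580 litres, below the 1650 litres limit; the baseline figure is 301, meeting the 289 threshold. However, paragraphs (g)–(n) must be considered: (g) operates against (c): a current Provisional Clearance is held. (h) is triggered (discharge temperature exceeds 35 °C), but is overridden by (i): (i) operates — a current Category A Declaration is held. (j) would limit (i) — a current Tier E Approval is held — but (k) sets (j) aside: (k) operates — assessed value is $290,500, under the $332,500 limit. (l) would limit (k) — the brewery is within 200 m of a designated waterway — but (m) sets (l) aside: (m) operates against (l): the compliance score is 86 points, less than the 89 points limit. (n), which would lift (m), does not operate here — there is no Schedule 5 Certificate in force. Exception (c) does not apply.
Exception (d) requires that the facility's floor area is under 5,650 m²; but the facility's floor area is 6,300 m², not under 5,650 m², so (d) is unavailable.
Exception (e) does not apply: the qualifying period is 325 days, not below 325 days.
No exception applies. The general rule governs.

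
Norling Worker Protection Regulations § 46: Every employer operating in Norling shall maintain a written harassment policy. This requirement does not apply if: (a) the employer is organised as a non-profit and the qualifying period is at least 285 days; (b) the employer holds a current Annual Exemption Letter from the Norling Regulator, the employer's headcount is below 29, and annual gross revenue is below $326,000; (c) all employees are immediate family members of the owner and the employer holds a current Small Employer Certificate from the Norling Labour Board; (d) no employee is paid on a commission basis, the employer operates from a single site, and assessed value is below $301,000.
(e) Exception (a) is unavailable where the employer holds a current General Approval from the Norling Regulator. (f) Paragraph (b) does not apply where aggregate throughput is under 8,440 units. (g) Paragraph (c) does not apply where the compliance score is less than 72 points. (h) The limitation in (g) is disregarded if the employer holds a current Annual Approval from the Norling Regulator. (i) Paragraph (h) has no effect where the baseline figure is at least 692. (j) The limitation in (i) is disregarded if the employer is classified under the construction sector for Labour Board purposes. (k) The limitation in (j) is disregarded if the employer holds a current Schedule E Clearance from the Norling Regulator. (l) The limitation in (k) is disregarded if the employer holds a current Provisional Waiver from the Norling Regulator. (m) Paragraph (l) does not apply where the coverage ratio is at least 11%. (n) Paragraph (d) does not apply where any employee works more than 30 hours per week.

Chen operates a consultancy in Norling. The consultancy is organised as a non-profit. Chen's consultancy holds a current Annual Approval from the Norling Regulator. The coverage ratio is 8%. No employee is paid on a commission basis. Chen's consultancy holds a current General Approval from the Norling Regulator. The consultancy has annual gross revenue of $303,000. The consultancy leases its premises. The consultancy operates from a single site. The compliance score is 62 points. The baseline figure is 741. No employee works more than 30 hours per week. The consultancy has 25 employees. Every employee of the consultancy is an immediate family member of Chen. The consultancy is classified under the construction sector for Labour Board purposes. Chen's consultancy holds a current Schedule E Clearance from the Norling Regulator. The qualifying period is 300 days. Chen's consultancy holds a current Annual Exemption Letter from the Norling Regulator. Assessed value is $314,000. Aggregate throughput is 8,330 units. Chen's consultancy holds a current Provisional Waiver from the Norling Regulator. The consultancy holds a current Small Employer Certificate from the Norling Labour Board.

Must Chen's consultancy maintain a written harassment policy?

No — exception (c) applies; Chen's consultancy is not required to maintain a written harassment policy.

Exception (a) is satisfied on its face — the employer is a non-profit; the qualifying period is 300 days, meeting the 285 days threshold. But: (e) operates against (a): a current General Approval is held. Exception (a) does not apply.
Exception (b) is satisfied on its face — a current Annual Exemption Letter is held; the employer's headcount is 25, below the 29 limit; annual gross revenue is $303,000, below the $326,000 limit. However, paragraph (f) must be considered: (f) operates against (b): aggregate throughput is 8,330 units, under the 8,440 units limit. So (b) is unavailable.
Exception (c): every employee is an immediate family member; a current Small Employer Certificate is held — every condition holds. Applying paragraphs (g)–(m): (g) applies (the compliance score is 62 points, less than the 72 points limit), but yields to (h): (h) operates against (g): a current Annual Approval is held. (i) is triggered (the baseline figure is 741, meeting the 692 threshold), but is set aside by (j): (j) is triggered — the consultancy is classified under the construction sector. (k) would limit (j) — a current Schedule E Clearance is held — but (l) sets (k) aside: (l) operates against (k): a current Provisional Waiver is held. (m), which would lift (l), is inapplicable — the coverage ratio is 8%, short of 11%. Exception (c) stands.
Exception (d) fails — assessed value is $314,000, not below $301,000.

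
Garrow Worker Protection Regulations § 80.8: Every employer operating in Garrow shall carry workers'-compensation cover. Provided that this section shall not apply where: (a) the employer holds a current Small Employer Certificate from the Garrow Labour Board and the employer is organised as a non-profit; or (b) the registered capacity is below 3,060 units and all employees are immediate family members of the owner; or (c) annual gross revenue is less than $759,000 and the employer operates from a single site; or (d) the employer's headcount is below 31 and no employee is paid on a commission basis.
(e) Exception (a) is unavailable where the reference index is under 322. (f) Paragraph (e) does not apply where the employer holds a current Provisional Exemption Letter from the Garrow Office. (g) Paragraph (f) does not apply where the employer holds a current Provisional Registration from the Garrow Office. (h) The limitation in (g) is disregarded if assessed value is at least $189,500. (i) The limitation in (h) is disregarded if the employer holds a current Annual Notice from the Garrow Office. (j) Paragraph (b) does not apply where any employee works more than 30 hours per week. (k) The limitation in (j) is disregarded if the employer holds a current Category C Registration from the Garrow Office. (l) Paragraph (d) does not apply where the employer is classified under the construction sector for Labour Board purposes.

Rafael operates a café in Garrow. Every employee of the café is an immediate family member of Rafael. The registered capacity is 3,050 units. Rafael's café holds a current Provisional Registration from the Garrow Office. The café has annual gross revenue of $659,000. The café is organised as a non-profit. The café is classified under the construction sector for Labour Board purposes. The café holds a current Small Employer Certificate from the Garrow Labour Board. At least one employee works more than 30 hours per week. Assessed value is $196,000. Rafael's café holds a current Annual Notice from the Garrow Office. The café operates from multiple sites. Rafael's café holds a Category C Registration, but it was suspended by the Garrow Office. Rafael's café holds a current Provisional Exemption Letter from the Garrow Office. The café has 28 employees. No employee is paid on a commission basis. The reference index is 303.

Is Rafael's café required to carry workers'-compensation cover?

Yes — Rafael's café must carry workers'-compensation cover.

Exception (a)'s conditions are all satisfied: a current Small Employer Certificate is held; the employer is a non-profit. But: (e) is triggered — the reference index is 303, under the 322 limit. (f) is triggered (a current Provisional Exemption Letter is held), but yields to (g): (g) operates against (f): a current Provisional Registration is held. (h) applies (assessed value is $196,000, meeting the $189,500 threshold), but is itself disapplied by (i): (i) operates against (h): a current Annual Notice is held. So (a) is unavailable.
Exception (b) is satisfied on its face — the registered capacity is 3,050 units, below the 3,060 units limit; every employee is an immediate family member. Turning to paragraphs (j)–(k): (j) operates against (b): at least one employee exceeds 30 hours/week. (k), which would lift (j), is inapplicable — no current Category C Registration is held. Exception (b) does not apply.
Exception (c) does not apply: the employer operates from multiple sites.
Exception (d) is satisfied on its face — the employer's headcount is 28, below the 31 limit; no employee is paid on commission. However, paragraph (l) must be considered: (l) is engaged — the café is classified under the construction sector. Exception (d) does not apply.
None of the exceptions is available; § 80.8 applies in full.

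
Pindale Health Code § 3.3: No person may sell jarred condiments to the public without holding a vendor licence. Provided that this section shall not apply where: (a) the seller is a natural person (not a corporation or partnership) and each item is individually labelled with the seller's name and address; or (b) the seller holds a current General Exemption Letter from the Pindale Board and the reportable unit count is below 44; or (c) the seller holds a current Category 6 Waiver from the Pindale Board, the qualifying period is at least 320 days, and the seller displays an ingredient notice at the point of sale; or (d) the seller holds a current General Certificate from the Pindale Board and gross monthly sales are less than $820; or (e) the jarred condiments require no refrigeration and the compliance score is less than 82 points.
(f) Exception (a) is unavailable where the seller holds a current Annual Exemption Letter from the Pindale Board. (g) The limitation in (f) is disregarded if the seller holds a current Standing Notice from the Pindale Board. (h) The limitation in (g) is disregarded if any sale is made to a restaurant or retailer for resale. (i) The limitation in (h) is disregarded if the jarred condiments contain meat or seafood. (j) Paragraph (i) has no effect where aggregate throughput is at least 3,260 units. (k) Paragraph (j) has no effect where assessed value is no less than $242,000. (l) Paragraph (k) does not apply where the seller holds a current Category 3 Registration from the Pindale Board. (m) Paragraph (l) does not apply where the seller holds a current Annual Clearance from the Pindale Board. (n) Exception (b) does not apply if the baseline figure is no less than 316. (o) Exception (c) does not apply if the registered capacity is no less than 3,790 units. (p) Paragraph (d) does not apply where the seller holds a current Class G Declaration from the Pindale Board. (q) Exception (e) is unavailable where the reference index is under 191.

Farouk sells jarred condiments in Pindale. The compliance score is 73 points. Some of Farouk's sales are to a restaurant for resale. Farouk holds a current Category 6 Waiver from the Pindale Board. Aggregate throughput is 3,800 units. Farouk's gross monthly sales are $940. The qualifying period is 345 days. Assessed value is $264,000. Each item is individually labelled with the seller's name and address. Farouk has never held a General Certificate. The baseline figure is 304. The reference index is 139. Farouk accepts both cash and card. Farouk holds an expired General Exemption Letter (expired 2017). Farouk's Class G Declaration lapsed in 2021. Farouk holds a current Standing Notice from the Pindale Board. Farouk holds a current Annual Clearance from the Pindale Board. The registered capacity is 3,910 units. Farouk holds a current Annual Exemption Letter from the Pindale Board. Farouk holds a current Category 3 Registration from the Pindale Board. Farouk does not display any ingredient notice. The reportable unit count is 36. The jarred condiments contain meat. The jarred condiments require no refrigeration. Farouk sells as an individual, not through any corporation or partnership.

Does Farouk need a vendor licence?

Exception (a) is satisfied on its face — the seller is a natural person; items are individually labelled. Under paragraphs (f)–(m): (f) would limit (a) — a current Annual Exemption Letter is held — but (g) sets (f) aside: (g) is triggered — a current Standing Notice is held. (h) would limit (g) — some sales are to a restaurant for resale — but (i) sets (h) aside: (i) operates against (h): the jarred condiments contain meat. (j) operates (aggregate throughput is 3,800 units, meeting the 3,260 units threshold), but is itself disapplied by (k): (k) operates against (j): assessed value is $264,000, meeting the $242,000 threshold. (l) is triggered (a current Category 3 Registration is held), but yields to (m): (m) applies — a current Annual Clearance is held. So (a) applies.
Exception (b) requires that the seller holds a current General Exemption Letter from the Pindale Board; but the General Exemption Letter is not current, so (b) is unavailable.
Exception (c) fails — no ingredient notice is displayed.
Exception (d) requires that the seller holds a current General Certificate from the Pindale Board; but the General Certificate is not current, so (d) is unavailable.
Exception (e): the jarred condiments are shelf-stable; the compliance score is 73 points, less than the 82 points limit — every condition holds. But applying paragraph (q): (q) operates against (e): the reference index is 139, under the 191 limit. (e) is therefore removed.

No — exception (a) applies; Farouk is not required to hold a vendor licence.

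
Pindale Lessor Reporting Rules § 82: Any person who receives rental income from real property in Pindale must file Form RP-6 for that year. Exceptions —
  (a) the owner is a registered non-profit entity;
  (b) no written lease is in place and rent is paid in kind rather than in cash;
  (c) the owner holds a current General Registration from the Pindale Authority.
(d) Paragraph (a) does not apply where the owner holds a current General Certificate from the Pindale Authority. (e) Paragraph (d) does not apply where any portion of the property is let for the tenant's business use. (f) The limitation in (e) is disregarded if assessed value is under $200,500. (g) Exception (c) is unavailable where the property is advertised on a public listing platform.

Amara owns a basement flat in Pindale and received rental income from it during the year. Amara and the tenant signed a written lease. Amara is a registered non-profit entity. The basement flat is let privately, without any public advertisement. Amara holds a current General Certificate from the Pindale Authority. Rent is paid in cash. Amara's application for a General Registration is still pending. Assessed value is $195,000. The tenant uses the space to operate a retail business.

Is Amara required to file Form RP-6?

Yes — Amara must file Form RP-6.

Exception (a): Amara is a registered non-profit — every condition holds. Turning to paragraphs (d)–(f): (d) applies — a current General Certificate is held. (e) would limit (d) — the space is let for business use — but (f) sets (e) aside: (f) operates against (e): assessed value is $195,000, under the $200,500 limit. Exception (a) does not apply.
Exception (b) requires that no written lease is in place; but a written lease is in place, so (b) is unavailable.
Exception (c) fails — there is no General Registration in force.
No exception is made out. Amara falls within the general rule.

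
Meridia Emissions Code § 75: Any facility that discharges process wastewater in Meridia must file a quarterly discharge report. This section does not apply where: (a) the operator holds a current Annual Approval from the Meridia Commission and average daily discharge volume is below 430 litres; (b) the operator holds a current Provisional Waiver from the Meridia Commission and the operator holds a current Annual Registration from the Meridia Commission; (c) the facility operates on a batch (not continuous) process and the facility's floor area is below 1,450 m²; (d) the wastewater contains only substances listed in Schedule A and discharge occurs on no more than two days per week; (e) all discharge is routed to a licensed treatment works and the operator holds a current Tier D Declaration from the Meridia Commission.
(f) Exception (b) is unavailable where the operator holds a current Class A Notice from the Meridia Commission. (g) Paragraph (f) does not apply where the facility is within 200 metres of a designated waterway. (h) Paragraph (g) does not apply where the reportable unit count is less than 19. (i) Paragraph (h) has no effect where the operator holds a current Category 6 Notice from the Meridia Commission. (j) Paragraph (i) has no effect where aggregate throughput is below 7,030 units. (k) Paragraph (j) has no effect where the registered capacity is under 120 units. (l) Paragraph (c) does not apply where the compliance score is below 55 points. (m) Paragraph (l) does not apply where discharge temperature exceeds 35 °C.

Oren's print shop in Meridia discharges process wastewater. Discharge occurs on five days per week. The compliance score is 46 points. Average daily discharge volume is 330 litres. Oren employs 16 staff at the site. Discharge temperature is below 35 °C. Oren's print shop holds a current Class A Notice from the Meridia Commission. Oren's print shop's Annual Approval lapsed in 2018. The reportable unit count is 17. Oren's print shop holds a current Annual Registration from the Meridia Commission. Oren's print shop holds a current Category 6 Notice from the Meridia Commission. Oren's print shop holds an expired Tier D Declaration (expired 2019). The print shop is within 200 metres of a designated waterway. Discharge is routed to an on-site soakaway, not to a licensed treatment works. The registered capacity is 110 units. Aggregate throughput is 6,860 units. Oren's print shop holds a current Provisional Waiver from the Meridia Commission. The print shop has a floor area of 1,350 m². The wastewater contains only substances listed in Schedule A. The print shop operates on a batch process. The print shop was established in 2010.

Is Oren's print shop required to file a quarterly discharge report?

Exception (a) fails — the Annual Approval is not current.
All of (b)'s requirements are met (a current Provisional Waiver is held; a current Annual Registration is held). Considering the limiting provisions: (f) would limit (b) — a current Class A Notice is held — but (g) sets (f) aside: (g) applies — the print shop is within 200 m of a designated waterway. (h) would limit (g) — the reportable unit count is 17, less than the 19 limit — but (i) sets (h) aside: (i) operates — a current Category 6 Notice is held. (j) would limit (i) — aggregate throughput is 6,860 units, below the 7,030 units limit — but (k) sets (j) aside: (k) operates against (j): the registered capacity is 110 units, under the 120 units limit. So (b) applies.
Exception (c) is satisfied on its face — the facility operates on a batch process; the facility's floor area is 1,350 m², below the 1,450 m² limit. But applying paragraphs (l)–(m): (l) operates against (c): the compliance score is 46 points, below the 55 points limit. (m) is not engaged (discharge temperature is below 35 °C), so (l) stands. So (c) is unavailable.
Exception (d) does not apply: discharge occurs on five days per week.
Exception (e) does not apply: discharge is not routed to a licensed treatment works.

No — exception (b) applies; Oren's print shop is not required to file a quarterly discharge report.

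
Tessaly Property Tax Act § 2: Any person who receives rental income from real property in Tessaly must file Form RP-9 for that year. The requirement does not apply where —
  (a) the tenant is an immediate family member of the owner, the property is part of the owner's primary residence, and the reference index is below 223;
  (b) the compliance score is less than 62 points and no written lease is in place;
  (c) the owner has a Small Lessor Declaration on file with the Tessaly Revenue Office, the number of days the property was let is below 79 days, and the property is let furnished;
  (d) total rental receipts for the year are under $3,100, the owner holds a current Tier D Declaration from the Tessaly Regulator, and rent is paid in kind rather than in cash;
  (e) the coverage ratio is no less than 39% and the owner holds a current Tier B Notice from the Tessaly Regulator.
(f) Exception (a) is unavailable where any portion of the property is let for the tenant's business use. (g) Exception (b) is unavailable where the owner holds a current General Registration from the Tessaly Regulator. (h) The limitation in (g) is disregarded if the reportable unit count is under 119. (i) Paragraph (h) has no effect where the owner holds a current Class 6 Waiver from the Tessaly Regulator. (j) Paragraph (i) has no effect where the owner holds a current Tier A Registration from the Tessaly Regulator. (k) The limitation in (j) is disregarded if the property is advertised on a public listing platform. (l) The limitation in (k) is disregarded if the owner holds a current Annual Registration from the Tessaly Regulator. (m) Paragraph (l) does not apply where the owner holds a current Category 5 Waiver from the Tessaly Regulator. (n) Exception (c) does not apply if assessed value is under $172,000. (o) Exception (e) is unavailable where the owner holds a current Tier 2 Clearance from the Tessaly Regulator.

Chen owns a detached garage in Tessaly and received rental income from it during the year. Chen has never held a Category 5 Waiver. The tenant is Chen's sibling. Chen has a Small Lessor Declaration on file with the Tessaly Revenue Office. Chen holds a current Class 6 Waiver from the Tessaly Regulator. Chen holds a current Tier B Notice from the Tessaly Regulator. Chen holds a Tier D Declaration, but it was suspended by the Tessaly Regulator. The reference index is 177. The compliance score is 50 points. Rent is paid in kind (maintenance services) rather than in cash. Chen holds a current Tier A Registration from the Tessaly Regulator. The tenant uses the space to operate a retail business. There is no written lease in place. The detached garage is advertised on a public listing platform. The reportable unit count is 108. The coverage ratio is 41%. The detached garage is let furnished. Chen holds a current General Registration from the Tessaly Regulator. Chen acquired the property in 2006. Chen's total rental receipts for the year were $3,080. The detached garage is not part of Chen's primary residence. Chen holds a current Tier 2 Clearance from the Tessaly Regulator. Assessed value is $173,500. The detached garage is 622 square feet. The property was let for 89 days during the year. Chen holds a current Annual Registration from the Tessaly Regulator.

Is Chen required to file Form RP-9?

No — exception (b) applies; Chen is not required to file Form RP-9.

Exception (a) does not apply: the detached garage is not part of the primary residence.
All of (b)'s requirements are met (the compliance score is 50 points, less than the 62 points limit; there is no written lease). Applying paragraphs (g)–(m): (g) operates (a current General Registration is held), but is displaced by (h): (h) is engaged — the reportable unit count is 108, under the 119 limit. (i) would limit (h) — a current Class 6 Waiver is held — but (j) sets (i) aside: (j) applies — a current Tier A Registration is held. (k) would limit (j) — the property is publicly advertised — but (l) sets (k) aside: (l) applies — a current Annual Registration is held. (m), which would lift (l), is not triggered — there is no Category 5 Waiver in force. So (b) applies.
Exception (c) does not apply: the number of days the property was let is 89 days, not below 79 days.
Exception (d) requires that the owner holds a current Tier D Declaration from the Tessaly Regulator; but no current Tier D Declaration is held, so (d) is unavailable.
Exception (e)'s conditions are all satisfied: the coverage ratio is 41%, meeting the 39% threshold; a current Tier B Notice is held. However, paragraph (o) must be considered: (o) is triggered — a current Tier 2 Clearance is held. (e) is therefore removed.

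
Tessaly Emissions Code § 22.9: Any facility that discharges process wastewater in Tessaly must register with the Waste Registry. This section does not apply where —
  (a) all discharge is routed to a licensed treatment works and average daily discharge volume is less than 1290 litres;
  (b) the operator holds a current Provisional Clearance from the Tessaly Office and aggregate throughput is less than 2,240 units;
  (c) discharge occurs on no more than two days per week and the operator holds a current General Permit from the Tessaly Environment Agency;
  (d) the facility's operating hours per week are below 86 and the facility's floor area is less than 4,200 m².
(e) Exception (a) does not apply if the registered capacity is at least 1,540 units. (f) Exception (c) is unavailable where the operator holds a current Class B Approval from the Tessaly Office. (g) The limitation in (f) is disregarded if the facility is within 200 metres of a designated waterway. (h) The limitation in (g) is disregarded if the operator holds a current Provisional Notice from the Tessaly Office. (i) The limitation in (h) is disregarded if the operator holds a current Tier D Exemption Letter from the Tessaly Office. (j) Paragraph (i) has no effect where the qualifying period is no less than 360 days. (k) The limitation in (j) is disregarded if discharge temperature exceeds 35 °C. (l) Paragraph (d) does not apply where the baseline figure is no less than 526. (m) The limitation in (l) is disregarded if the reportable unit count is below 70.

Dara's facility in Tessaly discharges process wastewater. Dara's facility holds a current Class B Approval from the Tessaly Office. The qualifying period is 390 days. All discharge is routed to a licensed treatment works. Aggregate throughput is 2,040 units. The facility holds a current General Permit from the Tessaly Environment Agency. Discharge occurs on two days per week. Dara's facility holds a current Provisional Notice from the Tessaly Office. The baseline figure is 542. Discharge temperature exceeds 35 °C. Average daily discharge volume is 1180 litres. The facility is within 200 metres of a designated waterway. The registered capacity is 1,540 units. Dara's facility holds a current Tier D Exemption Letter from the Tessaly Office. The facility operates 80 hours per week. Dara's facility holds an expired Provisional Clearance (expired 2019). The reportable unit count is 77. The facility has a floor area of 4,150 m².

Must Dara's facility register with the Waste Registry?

No — exception (c) applies; Dara's facility is not required to register with the Waste Registry.

Exception (a)'s conditions are all satisfied: discharge is routed to a licensed treatment works; average daily discharge volume is 1180 litres, less than the 1290 litres limit. However, paragraph (e) must be considered: (e) applies — the registered capacity is 1,540 units, meeting the 1,540 units threshold. (a) is therefore removed.
Exception (b) does not apply: the Provisional Clearance is not current.
All of (c)'s requirements are met (discharge occurs on no more than two days per week; a current General Permit is held). As to paragraphs (f)–(k): (f) would limit (c) — a current Class B Approval is held — but (g) sets (f) aside: (g) operates — the facility is within 200 m of a designated waterway. (h) would limit (g) — a current Provisional Notice is held — but (i) sets (h) aside: (i) operates against (h): a current Tier D Exemption Letter is held. (j) operates (the qualifying period is 390 days, meeting the 360 days threshold), but is set aside by (k): (k) is engaged — discharge temperature exceeds 35 °C. Exception (c) stands.
Exception (d)'s conditions are all satisfied: the facility's operating hours per week are 80, below the 86 limit; the facility's floor area is 4,150 m², less than the 4,200 m² limit. But: (l) operates against (d): the baseline figure is 542, meeting the 526 threshold. (m), which would lift (l), is not engaged — the reportable unit count is 77, not below 70. Exception (d) does not apply.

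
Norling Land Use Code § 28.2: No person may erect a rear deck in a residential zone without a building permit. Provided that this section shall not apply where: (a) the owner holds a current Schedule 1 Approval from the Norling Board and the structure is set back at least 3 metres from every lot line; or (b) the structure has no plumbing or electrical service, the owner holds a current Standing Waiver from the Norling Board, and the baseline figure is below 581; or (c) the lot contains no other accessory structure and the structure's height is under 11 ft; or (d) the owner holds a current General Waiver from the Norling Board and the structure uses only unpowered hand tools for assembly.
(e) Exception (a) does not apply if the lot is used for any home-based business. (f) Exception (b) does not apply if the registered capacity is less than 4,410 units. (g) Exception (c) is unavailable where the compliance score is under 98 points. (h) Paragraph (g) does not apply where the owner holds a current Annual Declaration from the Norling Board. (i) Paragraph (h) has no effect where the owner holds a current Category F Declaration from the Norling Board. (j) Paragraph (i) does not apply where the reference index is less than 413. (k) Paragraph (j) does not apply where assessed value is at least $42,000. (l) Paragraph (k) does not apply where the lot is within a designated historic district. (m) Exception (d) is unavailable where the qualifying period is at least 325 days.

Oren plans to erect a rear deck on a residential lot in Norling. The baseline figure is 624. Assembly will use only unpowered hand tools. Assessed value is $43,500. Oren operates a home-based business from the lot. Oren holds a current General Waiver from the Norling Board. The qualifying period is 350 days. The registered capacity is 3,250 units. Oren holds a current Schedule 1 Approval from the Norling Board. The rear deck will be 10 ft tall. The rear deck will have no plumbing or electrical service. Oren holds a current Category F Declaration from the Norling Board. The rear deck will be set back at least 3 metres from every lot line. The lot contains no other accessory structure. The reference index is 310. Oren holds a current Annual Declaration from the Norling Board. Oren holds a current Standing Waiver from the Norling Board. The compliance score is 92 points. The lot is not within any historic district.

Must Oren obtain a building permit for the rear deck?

Yes — Oren must obtain a building permit.

Exception (a) is satisfied on its face — a current Schedule 1 Approval is held; the setback is at least 3 m on every side. But: (e) is triggered — a home-based business operates on the lot. So (a) is unavailable.
Exception (b) fails — the baseline figure is 624, not below 581.
Exception (c): the lot has no other accessory structure; the structure's height is 10 ft, under the 11 ft limit — every condition holds. Turning to paragraphs (g)–(l): (g) operates against (c): the compliance score is 92 points, under the 98 points limit. (h) would limit (g) — a current Annual Declaration is held — but (i) sets (h) aside: (i) is engaged — a current Category F Declaration is held. (j) applies (the reference index is 310, less than the 413 limit), but yields to (k): (k) operates against (j): assessed value is $43,500, meeting the $42,000 threshold. (l) does not operate here (the lot is not in a historic district), so (k) stands. (c) is therefore removed.
Exception (d) is satisfied on its face — a current General Waiver is held; assembly uses only hand tools. But: (m) operates against (d): the qualifying period is 350 days, meeting the 325 days threshold. So (d) is unavailable.
No exception applies. The general rule governs.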